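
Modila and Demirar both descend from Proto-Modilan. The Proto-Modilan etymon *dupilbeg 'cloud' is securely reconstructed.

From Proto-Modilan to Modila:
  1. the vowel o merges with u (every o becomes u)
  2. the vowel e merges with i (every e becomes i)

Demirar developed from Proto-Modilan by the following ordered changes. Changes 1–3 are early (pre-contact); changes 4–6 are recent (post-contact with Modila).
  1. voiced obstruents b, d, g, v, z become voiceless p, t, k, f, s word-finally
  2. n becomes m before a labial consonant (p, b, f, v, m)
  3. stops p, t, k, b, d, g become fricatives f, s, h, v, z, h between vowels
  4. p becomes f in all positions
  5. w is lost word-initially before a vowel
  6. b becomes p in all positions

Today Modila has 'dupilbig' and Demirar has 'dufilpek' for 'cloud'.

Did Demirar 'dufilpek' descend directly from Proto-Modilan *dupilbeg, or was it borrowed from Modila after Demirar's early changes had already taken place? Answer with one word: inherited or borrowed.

If inherited, *dupilbeg would pass through all of Demirar's changes:
Demirar: *dupilbeg
  dupilbeg → dupilbek   [final devoicing]
  dupilbek (rule 2 does not apply)
  dupilbek → dufilbek   [intervocalic lenition]
  dufilbek (rule 4 does not apply)
  dufilbek (rule 5 does not apply)
  dufilbek → dufilpek   [unconditioned shift]
  giving Demirar dufilpek.
If borrowed from Modila 'dupilbig' after the early changes, it would undergo only the recent ones:
  rule 4 (unconditioned shift): dupilbig → dufilbig
  rule 5 (glide loss): no change (dufilbig)
  rule 6 (unconditioned shift): dufilbig → dufilpig
  ⇒ as a loan: dufilpig
Demirar 'dufilpek' matches the inherited outcome exactly, so it is an inherited cognate, not a loan.

inherited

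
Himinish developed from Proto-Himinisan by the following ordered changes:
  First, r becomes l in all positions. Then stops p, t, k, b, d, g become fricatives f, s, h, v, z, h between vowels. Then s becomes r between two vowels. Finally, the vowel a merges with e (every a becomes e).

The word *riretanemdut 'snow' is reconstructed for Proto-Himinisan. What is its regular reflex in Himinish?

Himinish: *riretanemdut > liletanemdut > lilesanemdut > lileranemdut > lilerenemdut  (by unconditioned shift, intervocalic lenition, rhotacism, vowel merger)

lilerenemdut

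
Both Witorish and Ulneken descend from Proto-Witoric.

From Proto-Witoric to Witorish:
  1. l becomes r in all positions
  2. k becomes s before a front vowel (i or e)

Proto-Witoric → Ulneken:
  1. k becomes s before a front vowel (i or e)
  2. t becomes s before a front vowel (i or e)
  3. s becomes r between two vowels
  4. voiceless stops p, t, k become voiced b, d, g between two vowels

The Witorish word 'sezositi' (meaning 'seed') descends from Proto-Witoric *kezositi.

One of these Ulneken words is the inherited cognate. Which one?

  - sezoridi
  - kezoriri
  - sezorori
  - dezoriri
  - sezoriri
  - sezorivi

sezoriri

Ulneken: start from *kezositi.
  rule 1 (palatalisation): kezositi → sezositi
  rule 2 (palatalisation): sezositi → sezosisi
  rule 3 (rhotacism): sezosisi → sezoriri
  rule 4: no change — sezoriri
  ⇒ Ulneken sezoriri
Only 'sezoriri' matches the regular Ulneken development of *kezositi.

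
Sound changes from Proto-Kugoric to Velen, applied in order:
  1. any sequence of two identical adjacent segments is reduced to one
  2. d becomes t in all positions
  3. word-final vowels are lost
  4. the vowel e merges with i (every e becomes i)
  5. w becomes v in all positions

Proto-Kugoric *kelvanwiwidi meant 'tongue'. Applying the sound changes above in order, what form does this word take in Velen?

Velen: start from *kelvanwiwidi.
  rule 1: no change — kelvanwiwidi
  rule 2 (unconditioned shift): kelvanwiwidi → kelvanwiwiti
  rule 3 (apocope): kelvanwiwiti → kelvanwiwit
  rule 4 (vowel merger): kelvanwiwit → kilvanwiwit
  rule 5 (unconditioned shift): kilvanwiwit → kilvanvivit
  ⇒ Velen kilvanvivit

kilvanvivit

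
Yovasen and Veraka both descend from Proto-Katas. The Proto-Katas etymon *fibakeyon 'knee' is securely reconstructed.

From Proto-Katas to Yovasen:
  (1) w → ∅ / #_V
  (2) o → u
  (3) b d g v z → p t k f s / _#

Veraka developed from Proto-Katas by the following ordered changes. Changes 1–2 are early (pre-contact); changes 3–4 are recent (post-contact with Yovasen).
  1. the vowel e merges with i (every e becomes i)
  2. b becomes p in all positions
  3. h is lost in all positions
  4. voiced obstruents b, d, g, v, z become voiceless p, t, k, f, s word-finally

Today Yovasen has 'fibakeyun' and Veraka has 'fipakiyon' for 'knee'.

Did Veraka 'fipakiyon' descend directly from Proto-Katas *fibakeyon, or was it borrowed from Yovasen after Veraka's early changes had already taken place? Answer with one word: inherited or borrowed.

inherited

If inherited, *fibakeyon would pass through all of Veraka's changes:
Veraka: *fibakeyon
  fibakeyon → fibakiyon   [vowel merger]
  fibakiyon → fipakiyon   [unconditioned shift]
  fipakiyon (rule 3 does not apply)
  fipakiyon (rule 4 does not apply)
  giving Veraka fipakiyon.
If borrowed from Yovasen 'fibakeyun' after the early changes, it would undergo only the recent ones:
  rule 3 (h-loss): no change (fibakeyun)
  rule 4 (final devoicing): no change (fibakeyun)
  ⇒ as a loan: fibakeyun
Veraka 'fipakiyon' matches the inherited outcome exactly, so it is an inherited cognate, not a loan.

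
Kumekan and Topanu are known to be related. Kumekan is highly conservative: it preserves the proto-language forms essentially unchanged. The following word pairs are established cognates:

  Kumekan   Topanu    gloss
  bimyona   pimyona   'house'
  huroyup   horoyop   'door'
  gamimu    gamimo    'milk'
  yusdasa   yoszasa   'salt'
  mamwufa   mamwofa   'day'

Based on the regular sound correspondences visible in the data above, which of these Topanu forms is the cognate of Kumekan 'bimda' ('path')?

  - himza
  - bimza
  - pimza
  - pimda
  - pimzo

pimza

bimyona ~ pimyona — Kumekan b corresponds to Topanu p word-initially before a front vowel.
yusdasa ~ yoszasa — Kumekan d corresponds to Topanu z after a consonant, before a back vowel.
Applying these to Kumekan 'bimda':
  bimda → pimda   (b→p word-initially before a front vowel)
  pimda → pimza   (d→z after a consonant, before a back vowel)
So the Topanu cognate is 'pimza'.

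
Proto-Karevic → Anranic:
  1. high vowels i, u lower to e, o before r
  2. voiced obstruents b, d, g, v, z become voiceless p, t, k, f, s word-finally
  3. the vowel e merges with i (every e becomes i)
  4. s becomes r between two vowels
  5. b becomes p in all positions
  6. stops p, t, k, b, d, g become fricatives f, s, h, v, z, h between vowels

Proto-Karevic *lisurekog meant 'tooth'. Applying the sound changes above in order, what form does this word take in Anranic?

Anranic: *lisurekog > lisorekog > lisorekok > lisorikok > lirorikok > lirorihok  (by pre-rhotic lowering, final devoicing, vowel merger, rhotacism, intervocalic lenition)

lirorihok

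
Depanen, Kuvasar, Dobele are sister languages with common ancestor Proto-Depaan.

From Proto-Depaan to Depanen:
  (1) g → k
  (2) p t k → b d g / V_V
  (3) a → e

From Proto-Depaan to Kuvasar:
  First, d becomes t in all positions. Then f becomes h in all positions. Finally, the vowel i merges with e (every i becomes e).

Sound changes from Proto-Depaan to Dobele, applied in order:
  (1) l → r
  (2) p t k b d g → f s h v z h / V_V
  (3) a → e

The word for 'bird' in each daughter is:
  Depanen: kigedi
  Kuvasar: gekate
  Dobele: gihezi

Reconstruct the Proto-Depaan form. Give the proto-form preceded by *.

*gikadi

Position 5: Depanen has d, Kuvasar has t, Dobele has z. Taking the neighbouring segments as reconstructed: Depanen d could go back to *t or *d; Kuvasar t could go back to *t or *d; Dobele z could go back to *d or *z — the one source consistent with every daughter is *d.
Position 3: Depanen has g, Kuvasar has k, Dobele has h. Kuvasar preserves k here (none of its changes turn any other segment into k), so the proto-segment is *k.
This points to *gikadi. Verify forward in each daughter:
Depanen: *gikadi > kikadi > kigadi > kigedi  (by unconditioned shift, intervocalic voicing, vowel merger)
Kuvasar: *gikadi > gikati > gekate  (by unconditioned shift, vowel merger)
Dobele: *gikadi
  gikadi (rule 1 does not apply)
  gikadi → gihazi   [intervocalic lenition]
  gihazi → gihezi   [vowel merger]
  giving Dobele gihezi.
No other proto-form is consistent with every reflex, so the reconstruction is *gikadi.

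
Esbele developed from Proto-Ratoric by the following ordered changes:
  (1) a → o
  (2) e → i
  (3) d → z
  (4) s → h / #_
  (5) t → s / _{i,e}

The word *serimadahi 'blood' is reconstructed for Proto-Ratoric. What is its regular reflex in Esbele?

hirimozohi

Esbele: *serimadahi > serimodohi > sirimodohi > sirimozohi > hirimozohi  (by vowel merger, vowel merger, unconditioned shift, debuccalisation)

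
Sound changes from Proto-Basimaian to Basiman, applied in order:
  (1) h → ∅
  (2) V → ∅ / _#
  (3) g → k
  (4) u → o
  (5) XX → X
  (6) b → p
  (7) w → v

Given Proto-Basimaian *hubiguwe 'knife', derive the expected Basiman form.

Basiman: *hubiguwe
  hubiguwe → ubiguwe   [h-loss]
  ubiguwe → ubiguw   [apocope]
  ubiguw → ubikuw   [unconditioned shift]
  ubikuw → obikow   [vowel merger]
  obikow (rule 5 does not apply)
  obikow → opikow   [unconditioned shift]
  opikow → opikov   [unconditioned shift]
  giving Basiman opikov.

opikov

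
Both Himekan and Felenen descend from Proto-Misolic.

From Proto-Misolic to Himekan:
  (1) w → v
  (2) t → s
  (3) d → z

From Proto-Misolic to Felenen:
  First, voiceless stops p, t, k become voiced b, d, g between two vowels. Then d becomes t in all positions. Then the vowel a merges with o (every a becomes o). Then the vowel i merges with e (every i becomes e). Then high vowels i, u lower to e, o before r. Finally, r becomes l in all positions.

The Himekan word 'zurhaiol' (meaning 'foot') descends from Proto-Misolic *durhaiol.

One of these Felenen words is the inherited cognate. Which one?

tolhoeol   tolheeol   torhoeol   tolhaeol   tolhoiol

Felenen: *durhaiol
  durhaiol (rule 1 does not apply)
  durhaiol → turhaiol   [unconditioned shift]
  turhaiol → turhoiol   [vowel merger]
  turhoiol → turhoeol   [vowel merger]
  turhoeol → torhoeol   [pre-rhotic lowering]
  torhoeol → tolhoeol   [unconditioned shift]
  giving Felenen tolhoeol.
Among the options, 'tolhoeol' alone shows every Felenen change applied in order.

tolhoeol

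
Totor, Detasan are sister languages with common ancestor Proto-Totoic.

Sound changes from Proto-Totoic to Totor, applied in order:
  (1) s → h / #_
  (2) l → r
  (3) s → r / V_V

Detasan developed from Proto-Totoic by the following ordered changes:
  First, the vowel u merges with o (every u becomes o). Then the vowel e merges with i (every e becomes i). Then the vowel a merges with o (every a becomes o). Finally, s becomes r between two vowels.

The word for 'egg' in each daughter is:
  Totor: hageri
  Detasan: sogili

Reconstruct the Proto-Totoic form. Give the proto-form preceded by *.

*sageli

Position 1: Totor has h, Detasan has s. Detasan preserves s here (none of its changes turn any other segment into s), so the proto-segment is *s.
Position 4: Totor has e, Detasan has i. Totor preserves e here (none of its changes turn any other segment into e), so the proto-segment is *e.
This points to *sageli. Verify forward in each daughter:
Totor: *sageli > hageli > hageri  (by debuccalisation, unconditioned shift)
Detasan: start from *sageli.
  rule 1: no change — sageli
  rule 2 (vowel merger): sageli → sagili
  rule 3 (vowel merger): sagili → sogili
  rule 4: no change — sogili
  ⇒ Detasan sogili
*sageli is the unique common source.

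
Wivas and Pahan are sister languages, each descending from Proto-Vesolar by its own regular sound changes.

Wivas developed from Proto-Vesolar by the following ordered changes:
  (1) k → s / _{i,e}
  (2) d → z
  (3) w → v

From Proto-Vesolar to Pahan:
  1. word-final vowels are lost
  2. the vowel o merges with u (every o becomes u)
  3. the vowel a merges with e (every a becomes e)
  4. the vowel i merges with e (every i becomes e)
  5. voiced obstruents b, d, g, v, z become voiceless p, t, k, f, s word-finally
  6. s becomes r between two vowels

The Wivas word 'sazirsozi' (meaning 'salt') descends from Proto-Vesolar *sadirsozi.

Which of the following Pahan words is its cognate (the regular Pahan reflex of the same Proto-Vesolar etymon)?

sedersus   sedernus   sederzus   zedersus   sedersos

Pahan: *sadirsozi > sadirsoz > sadirsuz > sedirsuz > sedersuz > sedersus  (by apocope, vowel merger, vowel merger, vowel merger, final devoicing)
Among the options, 'sedersus' alone shows every Pahan change applied in order.

sedersus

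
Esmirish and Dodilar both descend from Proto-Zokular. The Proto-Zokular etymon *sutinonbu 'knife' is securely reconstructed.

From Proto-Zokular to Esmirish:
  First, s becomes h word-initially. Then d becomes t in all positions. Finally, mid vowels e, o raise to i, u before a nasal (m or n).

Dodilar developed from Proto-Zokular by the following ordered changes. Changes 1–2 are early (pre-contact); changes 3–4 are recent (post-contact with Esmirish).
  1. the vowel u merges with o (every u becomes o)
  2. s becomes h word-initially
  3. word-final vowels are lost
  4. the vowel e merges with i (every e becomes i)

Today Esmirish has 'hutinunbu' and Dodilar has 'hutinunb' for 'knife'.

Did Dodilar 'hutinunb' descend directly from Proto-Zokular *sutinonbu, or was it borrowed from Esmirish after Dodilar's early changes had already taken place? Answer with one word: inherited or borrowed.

borrowed

If inherited, *sutinonbu would pass through all of Dodilar's changes:
Dodilar: start from *sutinonbu.
  rule 1 (vowel merger): sutinonbu → sotinonbo
  rule 2 (debuccalisation): sotinonbo → hotinonbo
  rule 3 (apocope): hotinonbo → hotinonb
  rule 4: no change — hotinonb
  ⇒ Dodilar hotinonb
If borrowed from Esmirish 'hutinunbu' after the early changes, it would undergo only the recent ones:
  rule 3 (apocope): hutinunbu → hutinunb
  rule 4 (vowel merger): no change (hutinunb)
  ⇒ as a loan: hutinunb
Dodilar 'hutinunb' matches the loan outcome 'hutinunb', not the inherited 'hotinonb' — it skipped the early Dodilar changes, so it was borrowed from Esmirish.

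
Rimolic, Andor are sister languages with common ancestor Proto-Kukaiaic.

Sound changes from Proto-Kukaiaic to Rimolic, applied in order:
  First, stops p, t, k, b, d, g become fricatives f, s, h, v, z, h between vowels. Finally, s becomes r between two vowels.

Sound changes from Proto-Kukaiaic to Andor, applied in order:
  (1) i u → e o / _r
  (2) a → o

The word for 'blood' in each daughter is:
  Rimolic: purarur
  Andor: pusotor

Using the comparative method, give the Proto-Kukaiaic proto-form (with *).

*pusatur

Position 4: Rimolic has a, Andor has o. Rimolic preserves a here (none of its changes turn any other segment into a), so the proto-segment is *a.
Position 3: Rimolic has r, Andor has s. Andor preserves s here (none of its changes turn any other segment into s), so the proto-segment is *s.
Position 5: Rimolic has r, Andor has t. Andor preserves t here (none of its changes turn any other segment into t), so the proto-segment is *t.
This points to *pusatur. Verify forward in each daughter:
Rimolic: start from *pusatur.
  rule 1 (intervocalic lenition): pusatur → pusasur
  rule 2 (rhotacism): pusasur → purarur
  ⇒ Rimolic purarur
Andor: start from *pusatur.
  rule 1 (pre-rhotic lowering): pusatur → pusator
  rule 2 (vowel merger): pusator → pusotor
  ⇒ Andor pusotor
No other proto-form is consistent with every reflex, so the reconstruction is *pusatur.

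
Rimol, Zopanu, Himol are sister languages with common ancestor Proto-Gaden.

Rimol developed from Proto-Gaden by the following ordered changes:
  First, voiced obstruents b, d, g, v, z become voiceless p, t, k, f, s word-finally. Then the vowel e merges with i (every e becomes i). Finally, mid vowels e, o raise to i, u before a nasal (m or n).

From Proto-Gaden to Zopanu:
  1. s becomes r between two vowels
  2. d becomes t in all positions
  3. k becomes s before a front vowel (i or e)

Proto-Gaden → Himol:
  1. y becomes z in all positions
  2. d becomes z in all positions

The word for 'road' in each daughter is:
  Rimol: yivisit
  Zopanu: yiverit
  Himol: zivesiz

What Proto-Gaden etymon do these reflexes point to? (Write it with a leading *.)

Position 7: Rimol has t, Zopanu has t, Himol has z. Taking the neighbouring segments as reconstructed: Rimol t could go back to *t or *d; Zopanu t could go back to *t or *d; Himol z could go back to *d or *z or *y — the one source consistent with every daughter is *d.
Position 1: Rimol has y, Zopanu has y, Himol has z. Rimol preserves y here (none of its changes turn any other segment into y), so the proto-segment is *y.
Position 4: Rimol has i, Zopanu has e, Himol has e. Zopanu preserves e here (none of its changes turn any other segment into e), so the proto-segment is *e.
This points to *yivesid. Verify forward in each daughter:
Rimol: *yivesid > yivesit > yivisit  (by final devoicing, vowel merger)
Zopanu: start from *yivesid.
  rule 1 (rhotacism): yivesid → yiverid
  rule 2 (unconditioned shift): yiverid → yiverit
  rule 3: no change — yiverit
  ⇒ Zopanu yiverit
Himol: *yivesid
  yivesid → zivesid   [unconditioned shift]
  zivesid → zivesiz   [unconditioned shift]
  giving Himol zivesiz.
No other proto-form is consistent with every reflex, so the reconstruction is *yivesid.

*yivesid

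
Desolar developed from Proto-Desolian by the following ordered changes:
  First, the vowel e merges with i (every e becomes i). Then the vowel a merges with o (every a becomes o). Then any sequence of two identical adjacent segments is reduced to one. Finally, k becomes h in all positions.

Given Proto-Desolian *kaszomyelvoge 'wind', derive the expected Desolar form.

hoszomyilvogi

Desolar: start from *kaszomyelvoge.
  rule 1 (vowel merger): kaszomyelvoge → kaszomyilvogi
  rule 2 (vowel merger): kaszomyilvogi → koszomyilvogi
  rule 3: no change — koszomyilvogi
  rule 4 (unconditioned shift): koszomyilvogi → hoszomyilvogi
  ⇒ Desolar hoszomyilvogi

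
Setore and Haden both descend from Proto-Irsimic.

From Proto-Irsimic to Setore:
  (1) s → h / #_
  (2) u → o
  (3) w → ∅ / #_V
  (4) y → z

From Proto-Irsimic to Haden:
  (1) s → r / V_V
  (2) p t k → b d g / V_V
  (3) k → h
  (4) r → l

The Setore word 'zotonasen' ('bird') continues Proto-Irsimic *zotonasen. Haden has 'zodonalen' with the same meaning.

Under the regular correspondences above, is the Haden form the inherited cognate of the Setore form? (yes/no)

Derive the expected Haden reflex of *zotonasen:
Haden: start from *zotonasen.
  rule 1 (rhotacism): zotonasen → zotonaren
  rule 2 (intervocalic voicing): zotonaren → zodonaren
  rule 3: no change — zodonaren
  rule 4 (unconditioned shift): zodonaren → zodonalen
  ⇒ Haden zodonalen
Haden 'zodonalen' matches the regular reflex exactly, so the pair is cognate.

yes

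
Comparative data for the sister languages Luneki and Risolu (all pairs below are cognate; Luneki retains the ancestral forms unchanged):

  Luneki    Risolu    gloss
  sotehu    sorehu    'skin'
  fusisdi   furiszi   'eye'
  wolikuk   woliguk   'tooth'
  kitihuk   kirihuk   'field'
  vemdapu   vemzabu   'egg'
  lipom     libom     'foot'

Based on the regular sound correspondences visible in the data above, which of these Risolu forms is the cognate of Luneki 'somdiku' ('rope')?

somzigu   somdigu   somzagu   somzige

fusisdi ~ furiszi — Luneki d corresponds to Risolu z after a consonant, before a front vowel.
wolikuk ~ woliguk — Luneki k corresponds to Risolu g between vowels (before a back vowel).
Applying these to Luneki 'somdiku':
  somdiku → somziku   (d→z after a consonant, before a front vowel)
  somziku → somzigu   (k→g between vowels (before a back vowel))
So the Risolu cognate is 'somzigu'.

somzigu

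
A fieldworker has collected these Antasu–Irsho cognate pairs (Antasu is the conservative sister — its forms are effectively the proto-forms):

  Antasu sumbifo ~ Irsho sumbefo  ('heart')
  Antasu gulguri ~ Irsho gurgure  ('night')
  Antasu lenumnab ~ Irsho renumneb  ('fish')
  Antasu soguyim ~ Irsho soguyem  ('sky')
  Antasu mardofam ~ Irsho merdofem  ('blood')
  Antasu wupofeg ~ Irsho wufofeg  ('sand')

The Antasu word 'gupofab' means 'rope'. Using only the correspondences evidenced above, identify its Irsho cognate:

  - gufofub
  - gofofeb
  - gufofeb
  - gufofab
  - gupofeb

wupofeg ~ wufofeg — Antasu p corresponds to Irsho f between vowels (before a back vowel).
lenumnab ~ renumneb — Antasu a corresponds to Irsho e after a consonant, before a labial obstruent.
Applying these to Antasu 'gupofab':
  gupofab → gufofab   (p→f between vowels (before a back vowel))
  gufofab → gufofeb   (a→e after a consonant, before a labial obstruent)
So the Irsho cognate is 'gufofeb'.

gufofeb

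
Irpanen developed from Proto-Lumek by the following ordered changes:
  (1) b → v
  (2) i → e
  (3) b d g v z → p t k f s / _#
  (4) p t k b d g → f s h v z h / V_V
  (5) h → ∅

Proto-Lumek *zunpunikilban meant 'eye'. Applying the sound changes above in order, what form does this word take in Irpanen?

zunpuneelvan

Irpanen: *zunpunikilban > zunpunikilvan > zunpunekelvan > zunpunehelvan > zunpuneelvan  (by unconditioned shift, vowel merger, intervocalic lenition, h-loss)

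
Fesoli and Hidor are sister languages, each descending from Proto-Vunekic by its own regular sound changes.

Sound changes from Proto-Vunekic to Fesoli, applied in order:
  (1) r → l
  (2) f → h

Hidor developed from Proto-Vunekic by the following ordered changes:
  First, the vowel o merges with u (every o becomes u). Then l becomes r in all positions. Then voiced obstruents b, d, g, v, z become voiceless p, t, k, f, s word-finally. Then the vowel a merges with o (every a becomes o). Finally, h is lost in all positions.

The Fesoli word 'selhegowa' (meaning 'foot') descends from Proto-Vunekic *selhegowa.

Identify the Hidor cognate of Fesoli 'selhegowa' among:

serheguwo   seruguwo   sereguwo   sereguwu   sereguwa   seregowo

Hidor: *selhegowa
  selhegowa → selheguwa   [vowel merger]
  selheguwa → serheguwa   [unconditioned shift]
  serheguwa (rule 3 does not apply)
  serheguwa → serheguwo   [vowel merger]
  serheguwo → sereguwo   [h-loss]
  giving Hidor sereguwo.
Only 'sereguwo' matches the regular Hidor development of *selhegowa.

sereguwo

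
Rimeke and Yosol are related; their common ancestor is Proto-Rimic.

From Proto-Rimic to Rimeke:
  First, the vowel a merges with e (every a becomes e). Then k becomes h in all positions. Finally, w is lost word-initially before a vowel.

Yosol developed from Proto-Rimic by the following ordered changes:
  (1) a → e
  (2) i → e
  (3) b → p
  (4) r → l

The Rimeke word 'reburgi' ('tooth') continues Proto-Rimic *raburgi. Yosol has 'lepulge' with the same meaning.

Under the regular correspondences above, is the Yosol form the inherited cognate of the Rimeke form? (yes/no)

Derive the expected Yosol reflex of *raburgi:
Yosol: *raburgi > reburgi > reburge > repurge > lepulge  (by vowel merger, vowel merger, unconditioned shift, unconditioned shift)
Yosol 'lepulge' matches the regular reflex exactly, so the pair is cognate.

yes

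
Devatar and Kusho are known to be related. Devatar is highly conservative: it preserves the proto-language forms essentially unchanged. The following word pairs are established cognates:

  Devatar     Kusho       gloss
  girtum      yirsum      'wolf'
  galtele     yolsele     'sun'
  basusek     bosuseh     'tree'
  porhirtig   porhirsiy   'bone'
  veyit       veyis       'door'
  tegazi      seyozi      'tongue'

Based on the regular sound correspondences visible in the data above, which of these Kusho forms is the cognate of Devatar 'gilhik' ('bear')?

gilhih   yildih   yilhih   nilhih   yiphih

yilhih

girtum ~ yirsum — Devatar g corresponds to Kusho y word-initially before a front vowel.
basusek ~ bosuseh — Devatar k corresponds to Kusho h word-finally.
Applying these to Devatar 'gilhik':
  gilhik → yilhik   (g→y word-initially before a front vowel)
  yilhik → yilhih   (k→h word-finally)
So the Kusho cognate is 'yilhih'.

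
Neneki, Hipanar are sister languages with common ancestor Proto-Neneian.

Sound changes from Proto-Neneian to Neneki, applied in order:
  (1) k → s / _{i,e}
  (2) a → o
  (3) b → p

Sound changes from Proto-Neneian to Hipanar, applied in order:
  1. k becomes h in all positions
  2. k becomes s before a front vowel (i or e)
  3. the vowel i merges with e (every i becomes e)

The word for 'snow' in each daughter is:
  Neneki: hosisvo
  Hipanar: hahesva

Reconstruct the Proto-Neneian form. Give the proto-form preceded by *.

*hakisva

Position 7: Neneki has o, Hipanar has a. Hipanar preserves a here (none of its changes turn any other segment into a), so the proto-segment is *a.
Position 2: Neneki has o, Hipanar has a. Hipanar preserves a here (none of its changes turn any other segment into a), so the proto-segment is *a.
Position 4: Neneki has i, Hipanar has e. Neneki preserves i here (none of its changes turn any other segment into i), so the proto-segment is *i.
Verify the candidate proto-form against each daughter:
Neneki: *hakisva > hasisva > hosisvo  (by palatalisation, vowel merger)
Hipanar: *hakisva > hahisva > hahesva  (by unconditioned shift, vowel merger)
*hakisva is the unique common source.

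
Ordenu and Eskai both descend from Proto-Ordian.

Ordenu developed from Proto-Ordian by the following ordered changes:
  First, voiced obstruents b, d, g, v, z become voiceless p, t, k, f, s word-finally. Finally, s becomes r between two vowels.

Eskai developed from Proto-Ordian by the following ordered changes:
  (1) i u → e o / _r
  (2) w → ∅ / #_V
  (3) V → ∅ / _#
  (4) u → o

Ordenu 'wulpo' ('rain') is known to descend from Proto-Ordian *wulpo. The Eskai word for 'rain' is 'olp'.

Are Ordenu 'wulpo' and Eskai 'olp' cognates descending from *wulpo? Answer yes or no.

yes

Derive the expected Eskai reflex of *wulpo:
Eskai: *wulpo
  wulpo (rule 1 does not apply)
  wulpo → ulpo   [glide loss]
  ulpo → ulp   [apocope]
  ulp → olp   [vowel merger]
  giving Eskai olp.
Eskai 'olp' matches the regular reflex exactly, so the pair is cognate.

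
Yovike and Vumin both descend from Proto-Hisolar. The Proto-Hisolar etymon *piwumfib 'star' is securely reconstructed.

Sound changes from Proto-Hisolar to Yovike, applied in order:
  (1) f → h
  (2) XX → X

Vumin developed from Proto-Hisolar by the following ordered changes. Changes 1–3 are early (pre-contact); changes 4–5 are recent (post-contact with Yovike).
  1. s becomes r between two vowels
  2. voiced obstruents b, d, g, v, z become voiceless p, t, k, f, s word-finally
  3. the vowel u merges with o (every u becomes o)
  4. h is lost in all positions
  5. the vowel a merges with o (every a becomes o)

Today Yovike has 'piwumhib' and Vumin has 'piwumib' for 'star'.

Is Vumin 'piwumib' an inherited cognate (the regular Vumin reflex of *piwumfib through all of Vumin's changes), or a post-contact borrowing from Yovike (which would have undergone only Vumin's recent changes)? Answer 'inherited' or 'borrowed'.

If inherited, *piwumfib would pass through all of Vumin's changes:
Vumin: start from *piwumfib.
  rule 1: no change — piwumfib
  rule 2 (final devoicing): piwumfib → piwumfip
  rule 3 (vowel merger): piwumfip → piwomfip
  rule 4: no change — piwomfip
  rule 5: no change — piwomfip
  ⇒ Vumin piwomfip
If borrowed from Yovike 'piwumhib' after the early changes, it would undergo only the recent ones:
  rule 4 (h-loss): piwumhib → piwumib
  rule 5 (vowel merger): no change (piwumib)
  ⇒ as a loan: piwumib
Vumin 'piwumib' matches the loan outcome 'piwumib', not the inherited 'piwomfip' — it skipped the early Vumin changes, so it was borrowed from Yovike.

borrowed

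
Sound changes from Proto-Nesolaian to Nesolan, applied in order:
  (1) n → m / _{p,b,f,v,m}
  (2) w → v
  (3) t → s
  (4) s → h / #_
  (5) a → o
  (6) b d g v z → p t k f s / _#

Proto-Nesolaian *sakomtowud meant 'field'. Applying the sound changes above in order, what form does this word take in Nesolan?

Nesolan: start from *sakomtowud.
  rule 1: no change — sakomtowud
  rule 2 (unconditioned shift): sakomtowud → sakomtovud
  rule 3 (unconditioned shift): sakomtovud → sakomsovud
  rule 4 (debuccalisation): sakomsovud → hakomsovud
  rule 5 (vowel merger): hakomsovud → hokomsovud
  rule 6 (final devoicing): hokomsovud → hokomsovut
  ⇒ Nesolan hokomsovut

hokomsovut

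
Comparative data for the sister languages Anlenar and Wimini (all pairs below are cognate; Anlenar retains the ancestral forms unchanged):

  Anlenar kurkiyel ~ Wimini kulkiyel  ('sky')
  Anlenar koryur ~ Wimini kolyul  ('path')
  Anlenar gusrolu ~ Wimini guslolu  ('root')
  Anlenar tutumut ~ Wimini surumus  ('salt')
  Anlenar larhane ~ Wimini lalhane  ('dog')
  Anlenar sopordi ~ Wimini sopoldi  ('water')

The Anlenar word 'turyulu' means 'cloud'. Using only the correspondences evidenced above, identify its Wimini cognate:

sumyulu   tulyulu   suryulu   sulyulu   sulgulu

tutumut ~ surumus — Anlenar t corresponds to Wimini s word-initially before a back vowel.
kurkiyel ~ kulkiyel, koryur ~ kolyul — Anlenar r corresponds to Wimini l after a vowel, before a consonant other than r, m, n, p, b, f, v.
Applying these to Anlenar 'turyulu':
  turyulu → suryulu   (t→s word-initially before a back vowel)
  suryulu → sulyulu   (r→l after a vowel, before a consonant other than r, m, n, p, b, f, v)
So the Wimini cognate is 'sulyulu'.

sulyulu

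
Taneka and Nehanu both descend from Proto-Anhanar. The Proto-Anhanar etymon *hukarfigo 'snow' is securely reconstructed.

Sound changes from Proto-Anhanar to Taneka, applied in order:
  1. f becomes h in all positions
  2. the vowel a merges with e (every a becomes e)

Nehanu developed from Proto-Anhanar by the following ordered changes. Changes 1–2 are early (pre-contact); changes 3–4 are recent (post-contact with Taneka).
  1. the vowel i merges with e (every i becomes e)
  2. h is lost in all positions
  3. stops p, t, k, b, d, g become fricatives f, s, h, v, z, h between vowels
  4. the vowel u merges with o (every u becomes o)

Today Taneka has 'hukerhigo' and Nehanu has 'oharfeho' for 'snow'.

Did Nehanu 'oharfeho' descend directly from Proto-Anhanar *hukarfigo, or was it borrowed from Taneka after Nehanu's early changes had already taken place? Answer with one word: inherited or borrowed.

If inherited, *hukarfigo would pass through all of Nehanu's changes:
Nehanu: *hukarfigo
  hukarfigo → hukarfego   [vowel merger]
  hukarfego → ukarfego   [h-loss]
  ukarfego → uharfeho   [intervocalic lenition]
  uharfeho → oharfeho   [vowel merger]
  giving Nehanu oharfeho.
If borrowed from Taneka 'hukerhigo' after the early changes, it would undergo only the recent ones:
  rule 3 (intervocalic lenition): hukerhigo → huherhiho
  rule 4 (vowel merger): huherhiho → hoherhiho
  ⇒ as a loan: hoherhiho
Nehanu 'oharfeho' matches the inherited outcome exactly, so it is an inherited cognate, not a loan.

inherited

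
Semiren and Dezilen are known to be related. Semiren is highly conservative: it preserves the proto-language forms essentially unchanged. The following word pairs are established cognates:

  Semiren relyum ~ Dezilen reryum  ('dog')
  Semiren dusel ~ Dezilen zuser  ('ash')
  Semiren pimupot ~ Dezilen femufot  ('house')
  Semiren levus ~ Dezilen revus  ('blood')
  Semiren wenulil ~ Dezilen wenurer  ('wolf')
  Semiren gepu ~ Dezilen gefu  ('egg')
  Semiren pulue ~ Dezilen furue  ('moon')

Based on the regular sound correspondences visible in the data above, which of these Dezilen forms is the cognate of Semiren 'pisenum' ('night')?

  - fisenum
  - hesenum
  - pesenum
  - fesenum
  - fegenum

pimupot ~ femufot — Semiren p corresponds to Dezilen f word-initially before a front vowel.
wenulil ~ wenurer — Semiren i corresponds to Dezilen e after a consonant, before a consonant other than r, m, n, p, b, f, v.
Applying these to Semiren 'pisenum':
  pisenum → fisenum   (p→f word-initially before a front vowel)
  fisenum → fesenum   (i→e after a consonant, before a consonant other than r, m, n, p, b, f, v)
So the Dezilen cognate is 'fesenum'.

fesenum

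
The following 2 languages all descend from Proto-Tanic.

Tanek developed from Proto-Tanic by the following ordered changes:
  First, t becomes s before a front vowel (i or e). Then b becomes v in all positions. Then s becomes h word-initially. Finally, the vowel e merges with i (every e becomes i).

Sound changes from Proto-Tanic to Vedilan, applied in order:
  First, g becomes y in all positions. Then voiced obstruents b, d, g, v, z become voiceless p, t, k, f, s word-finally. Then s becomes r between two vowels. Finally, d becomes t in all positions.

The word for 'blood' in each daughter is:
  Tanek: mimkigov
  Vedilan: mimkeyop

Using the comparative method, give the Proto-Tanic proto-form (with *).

Position 5: Tanek has i, Vedilan has e. Vedilan preserves e here (none of its changes turn any other segment into e), so the proto-segment is *e.
Position 8: Tanek has v, Vedilan has p. Taking the neighbouring segments as reconstructed: Tanek v could go back to *b or *v; Vedilan p could go back to *p or *b — the one source consistent with every daughter is *b.
This points to *mimkegob. Verify forward in each daughter:
Tanek: *mimkegob
  mimkegob (rule 1 does not apply)
  mimkegob → mimkegov   [unconditioned shift]
  mimkegov (rule 3 does not apply)
  mimkegov → mimkigov   [vowel merger]
  giving Tanek mimkigov.
Vedilan: start from *mimkegob.
  rule 1 (unconditioned shift): mimkegob → mimkeyob
  rule 2 (final devoicing): mimkeyob → mimkeyop
  rule 3: no change — mimkeyop
  rule 4: no change — mimkeyop
  ⇒ Vedilan mimkeyop
Only *mimkegob yields all of Tanek mimkigov, Vedilan mimkeyop.

*mimkegob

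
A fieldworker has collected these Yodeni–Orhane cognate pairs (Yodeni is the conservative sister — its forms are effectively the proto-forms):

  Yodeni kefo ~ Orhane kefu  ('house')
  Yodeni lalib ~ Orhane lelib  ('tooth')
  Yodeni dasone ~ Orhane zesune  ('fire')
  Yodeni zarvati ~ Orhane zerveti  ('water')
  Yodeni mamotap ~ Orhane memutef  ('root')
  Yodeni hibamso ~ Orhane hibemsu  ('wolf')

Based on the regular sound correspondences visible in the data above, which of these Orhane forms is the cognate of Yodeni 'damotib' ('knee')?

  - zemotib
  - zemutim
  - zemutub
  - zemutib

zemutib

dasone ~ zesune — Yodeni d corresponds to Orhane z word-initially before a back vowel.
mamotap ~ memutef, hibamso ~ hibemsu — Yodeni a corresponds to Orhane e after a consonant, before a nasal.
mamotap ~ memutef — Yodeni o corresponds to Orhane u after a consonant, before a consonant other than r, m, n, p, b, f, v.
Applying these to Yodeni 'damotib':
  damotib → zamotib   (d→z word-initially before a back vowel)
  zamotib → zemotib   (a→e after a consonant, before a nasal)
  zemotib → zemutib   (o→u after a consonant, before a consonant other than r, m, n, p, b, f, v)
So the Orhane cognate is 'zemutib'.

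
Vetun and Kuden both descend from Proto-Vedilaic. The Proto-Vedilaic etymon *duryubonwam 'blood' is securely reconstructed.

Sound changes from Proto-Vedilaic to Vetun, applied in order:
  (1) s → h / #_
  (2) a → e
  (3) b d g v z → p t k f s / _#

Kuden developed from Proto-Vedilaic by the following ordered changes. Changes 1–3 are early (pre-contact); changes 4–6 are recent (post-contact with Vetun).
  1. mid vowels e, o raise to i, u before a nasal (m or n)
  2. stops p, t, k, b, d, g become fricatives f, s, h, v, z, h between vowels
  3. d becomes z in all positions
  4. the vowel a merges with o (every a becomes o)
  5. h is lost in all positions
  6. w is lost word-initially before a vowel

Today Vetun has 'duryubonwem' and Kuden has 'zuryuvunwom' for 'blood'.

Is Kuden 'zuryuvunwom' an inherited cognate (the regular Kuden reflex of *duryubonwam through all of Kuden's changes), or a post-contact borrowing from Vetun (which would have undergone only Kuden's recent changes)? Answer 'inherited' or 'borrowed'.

If inherited, *duryubonwam would pass through all of Kuden's changes:
Kuden: start from *duryubonwam.
  rule 1 (pre-nasal raising): duryubonwam → duryubunwam
  rule 2 (intervocalic lenition): duryubunwam → duryuvunwam
  rule 3 (unconditioned shift): duryuvunwam → zuryuvunwam
  rule 4 (vowel merger): zuryuvunwam → zuryuvunwom
  rule 5: no change — zuryuvunwom
  rule 6: no change — zuryuvunwom
  ⇒ Kuden zuryuvunwom
If borrowed from Vetun 'duryubonwem' after the early changes, it would undergo only the recent ones:
  rule 4 (vowel merger): no change (duryubonwem)
  rule 5 (h-loss): no change (duryubonwem)
  rule 6 (glide loss): no change (duryubonwem)
  ⇒ as a loan: duryubonwem
Kuden 'zuryuvunwom' matches the inherited outcome exactly, so it is an inherited cognate, not a loan.

inherited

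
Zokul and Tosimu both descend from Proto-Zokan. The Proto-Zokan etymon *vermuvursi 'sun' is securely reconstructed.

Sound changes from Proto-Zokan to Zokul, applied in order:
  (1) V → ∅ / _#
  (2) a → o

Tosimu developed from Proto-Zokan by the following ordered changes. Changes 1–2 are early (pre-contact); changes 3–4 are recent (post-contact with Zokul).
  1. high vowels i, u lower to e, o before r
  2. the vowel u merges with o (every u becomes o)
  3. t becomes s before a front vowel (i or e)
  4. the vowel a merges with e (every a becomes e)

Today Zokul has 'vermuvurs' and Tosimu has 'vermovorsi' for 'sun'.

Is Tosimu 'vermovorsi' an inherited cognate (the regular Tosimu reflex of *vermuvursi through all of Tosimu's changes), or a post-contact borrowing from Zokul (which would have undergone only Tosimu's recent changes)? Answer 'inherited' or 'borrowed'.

inherited

If inherited, *vermuvursi would pass through all of Tosimu's changes:
Tosimu: *vermuvursi
  vermuvursi → vermuvorsi   [pre-rhotic lowering]
  vermuvorsi → vermovorsi   [vowel merger]
  vermovorsi (rule 3 does not apply)
  vermovorsi (rule 4 does not apply)
  giving Tosimu vermovorsi.
If borrowed from Zokul 'vermuvurs' after the early changes, it would undergo only the recent ones:
  rule 3 (palatalisation): no change (vermuvurs)
  rule 4 (vowel merger): no change (vermuvurs)
  ⇒ as a loan: vermuvurs
Tosimu 'vermovorsi' matches the inherited outcome exactly, so it is an inherited cognate, not a loan.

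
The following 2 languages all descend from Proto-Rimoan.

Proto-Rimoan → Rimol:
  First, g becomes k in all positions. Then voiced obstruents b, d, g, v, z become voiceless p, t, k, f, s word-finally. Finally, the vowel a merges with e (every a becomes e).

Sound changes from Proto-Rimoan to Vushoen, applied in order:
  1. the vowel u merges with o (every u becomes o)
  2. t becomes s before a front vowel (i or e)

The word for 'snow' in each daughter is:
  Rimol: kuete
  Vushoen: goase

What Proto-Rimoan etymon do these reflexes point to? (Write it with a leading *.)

*guate

Position 2: Rimol has u, Vushoen has o. Rimol preserves u here (none of its changes turn any other segment into u), so the proto-segment is *u.
Position 3: Rimol has e, Vushoen has a. Vushoen preserves a here (none of its changes turn any other segment into a), so the proto-segment is *a.
Position 1: Rimol has k, Vushoen has g. Vushoen preserves g here (none of its changes turn any other segment into g), so the proto-segment is *g.
Continuing position by position gives *guate; check it forward:
Rimol: *guate > kuate > kuete  (by unconditioned shift, vowel merger)
Vushoen: *guate > goate > goase  (by vowel merger, palatalisation)
No other proto-form is consistent with every reflex, so the reconstruction is *guate.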